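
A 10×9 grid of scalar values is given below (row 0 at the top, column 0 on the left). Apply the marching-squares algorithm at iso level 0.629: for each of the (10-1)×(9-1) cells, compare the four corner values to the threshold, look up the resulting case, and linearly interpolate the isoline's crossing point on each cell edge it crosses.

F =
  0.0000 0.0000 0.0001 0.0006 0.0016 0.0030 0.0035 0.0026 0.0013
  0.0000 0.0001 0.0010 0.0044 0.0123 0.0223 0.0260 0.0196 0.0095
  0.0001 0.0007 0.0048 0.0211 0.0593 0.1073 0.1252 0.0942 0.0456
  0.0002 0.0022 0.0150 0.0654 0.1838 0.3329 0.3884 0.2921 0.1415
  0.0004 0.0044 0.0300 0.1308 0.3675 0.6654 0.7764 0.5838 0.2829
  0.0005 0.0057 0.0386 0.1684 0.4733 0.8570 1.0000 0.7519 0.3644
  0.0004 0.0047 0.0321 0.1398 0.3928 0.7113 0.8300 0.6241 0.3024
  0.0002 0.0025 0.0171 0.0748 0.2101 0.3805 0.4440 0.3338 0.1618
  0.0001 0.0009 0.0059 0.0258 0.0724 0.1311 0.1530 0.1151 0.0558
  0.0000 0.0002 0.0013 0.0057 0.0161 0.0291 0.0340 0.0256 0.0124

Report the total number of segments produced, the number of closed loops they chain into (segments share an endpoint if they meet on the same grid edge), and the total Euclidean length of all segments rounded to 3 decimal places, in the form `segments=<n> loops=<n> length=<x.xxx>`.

segments=12 loops=1 length=8.928

cell (3,4): code 0100 → (3.891,5.000)–(4.000,4.878)
cell (3,5): code 1100 → (3.620,6.000)–(3.891,5.000)
cell (3,6): code 1000 → (4.000,6.765)–(3.620,6.000)
cell (4,4): code 0110 → (4.000,4.878)–(5.000,4.406)
cell (4,6): code 1101 → (4.269,7.000)–(4.000,6.765)
cell (4,7): code 1000 → (5.000,7.317)–(4.269,7.000)
cell (5,4): code 0110 → (5.000,4.406)–(6.000,4.742)
cell (5,6): code 1011 → (6.000,6.976)–(5.962,7.000)
cell (5,7): code 0001 → (5.962,7.000)–(5.000,7.317)
cell (6,4): code 0010 → (6.000,4.742)–(6.249,5.000)
cell (6,5): code 0011 → (6.249,5.000)–(6.521,6.000)
cell (6,6): code 0001 → (6.521,6.000)–(6.000,6.976)
total: 12 segments, chained into 1 closed loop(s), length Σ = 8.928077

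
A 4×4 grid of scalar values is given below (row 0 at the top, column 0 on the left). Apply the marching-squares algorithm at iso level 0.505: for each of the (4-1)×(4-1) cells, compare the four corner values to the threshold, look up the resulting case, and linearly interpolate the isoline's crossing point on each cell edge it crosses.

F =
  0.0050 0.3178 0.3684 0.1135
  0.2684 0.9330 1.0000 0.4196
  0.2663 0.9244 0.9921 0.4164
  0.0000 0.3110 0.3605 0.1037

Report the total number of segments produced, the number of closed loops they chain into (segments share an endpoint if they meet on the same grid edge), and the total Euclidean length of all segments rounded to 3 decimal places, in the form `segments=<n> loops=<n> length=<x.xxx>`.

cell (0,0): code 0100 → (0.304,1.000)–(1.000,0.356)
cell (0,1): code 1100 → (0.216,2.000)–(0.304,1.000)
cell (0,2): code 1000 → (1.000,2.853)–(0.216,2.000)
cell (1,0): code 0110 → (1.000,0.356)–(2.000,0.363)
cell (1,2): code 1001 → (2.000,2.846)–(1.000,2.853)
cell (2,0): code 0010 → (2.000,0.363)–(2.684,1.000)
cell (2,1): code 0011 → (2.684,1.000)–(2.771,2.000)
cell (2,2): code 0001 → (2.771,2.000)–(2.000,2.846)
total: 8 segments, chained into 1 closed loop(s), length Σ = 8.193542

segments=8 loops=1 length=8.194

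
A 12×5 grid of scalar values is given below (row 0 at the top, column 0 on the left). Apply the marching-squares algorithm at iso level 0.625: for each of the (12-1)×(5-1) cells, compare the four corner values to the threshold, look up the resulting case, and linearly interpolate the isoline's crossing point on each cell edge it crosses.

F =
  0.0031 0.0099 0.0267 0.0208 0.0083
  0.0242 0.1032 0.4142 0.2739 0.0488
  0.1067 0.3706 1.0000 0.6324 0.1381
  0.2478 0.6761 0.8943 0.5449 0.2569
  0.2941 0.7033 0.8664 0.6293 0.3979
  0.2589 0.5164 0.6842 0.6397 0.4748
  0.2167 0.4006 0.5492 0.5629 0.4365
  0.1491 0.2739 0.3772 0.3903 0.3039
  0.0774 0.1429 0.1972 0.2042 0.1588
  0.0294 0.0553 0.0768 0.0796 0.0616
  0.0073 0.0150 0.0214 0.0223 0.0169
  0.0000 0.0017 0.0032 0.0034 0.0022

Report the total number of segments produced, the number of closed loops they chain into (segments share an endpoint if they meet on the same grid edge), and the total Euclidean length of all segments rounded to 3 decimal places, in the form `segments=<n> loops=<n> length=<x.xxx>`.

cell (1,1): code 0100 → (1.360,2.000)–(2.000,1.404)
cell (1,2): code 1100 → (1.979,3.000)–(1.360,2.000)
cell (1,3): code 1000 → (2.000,3.015)–(1.979,3.000)
cell (2,0): code 0100 → (2.833,1.000)–(3.000,0.881)
cell (2,1): code 1110 → (2.000,1.404)–(2.833,1.000)
cell (2,2): code 1011 → (3.000,2.771)–(2.085,3.000)
cell (2,3): code 0001 → (2.085,3.000)–(2.000,3.015)
cell (3,0): code 0110 → (3.000,0.881)–(4.000,0.809)
cell (3,2): code 1101 → (3.949,3.000)–(3.000,2.771)
cell (3,3): code 1000 → (4.000,3.019)–(3.949,3.000)
cell (4,0): code 0010 → (4.000,0.809)–(4.419,1.000)
cell (4,1): code 0111 → (4.419,1.000)–(5.000,1.647)
cell (4,3): code 1001 → (5.000,3.089)–(4.000,3.019)
cell (5,1): code 0010 → (5.000,1.647)–(5.439,2.000)
cell (5,2): code 0011 → (5.439,2.000)–(5.191,3.000)
cell (5,3): code 0001 → (5.191,3.000)–(5.000,3.089)
total: 16 segments, chained into 1 closed loop(s), length Σ = 10.407090

segments=16 loops=1 length=10.407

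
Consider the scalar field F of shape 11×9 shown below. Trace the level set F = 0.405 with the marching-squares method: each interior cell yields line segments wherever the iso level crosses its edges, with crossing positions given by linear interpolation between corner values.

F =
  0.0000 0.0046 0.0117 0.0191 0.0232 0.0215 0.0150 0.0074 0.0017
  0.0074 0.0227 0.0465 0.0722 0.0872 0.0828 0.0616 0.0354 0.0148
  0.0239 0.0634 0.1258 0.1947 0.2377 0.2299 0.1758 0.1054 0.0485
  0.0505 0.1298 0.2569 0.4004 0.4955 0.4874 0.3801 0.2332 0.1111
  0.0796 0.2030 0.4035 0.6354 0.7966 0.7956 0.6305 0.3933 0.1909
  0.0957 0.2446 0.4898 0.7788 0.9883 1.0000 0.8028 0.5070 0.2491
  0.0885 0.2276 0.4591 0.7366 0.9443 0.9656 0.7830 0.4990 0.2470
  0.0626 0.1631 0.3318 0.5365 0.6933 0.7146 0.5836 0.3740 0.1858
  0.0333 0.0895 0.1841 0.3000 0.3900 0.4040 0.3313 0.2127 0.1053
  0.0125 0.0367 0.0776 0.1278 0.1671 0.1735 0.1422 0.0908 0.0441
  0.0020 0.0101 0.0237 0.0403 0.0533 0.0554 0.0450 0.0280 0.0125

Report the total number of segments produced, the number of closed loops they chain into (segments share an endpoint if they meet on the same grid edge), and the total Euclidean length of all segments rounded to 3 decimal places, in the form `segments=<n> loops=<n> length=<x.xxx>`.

segments=22 loops=1 length=17.383

cell (2,3): code 0100 → (2.649,4.000)–(3.000,3.048)
cell (2,4): code 1100 → (2.680,5.000)–(2.649,4.000)
cell (2,5): code 1000 → (3.000,5.768)–(2.680,5.000)
cell (3,2): code 0100 → (3.020,3.000)–(4.000,2.006)
cell (3,3): code 1110 → (3.000,3.048)–(3.020,3.000)
cell (3,5): code 1101 → (3.099,6.000)–(3.000,5.768)
cell (3,6): code 1000 → (4.000,6.951)–(3.099,6.000)
cell (4,1): code 0100 → (4.017,2.000)–(5.000,1.654)
cell (4,2): code 1110 → (4.000,2.006)–(4.017,2.000)
cell (4,6): code 1101 → (4.103,7.000)–(4.000,6.951)
cell (4,7): code 1000 → (5.000,7.396)–(4.103,7.000)
cell (5,1): code 0110 → (5.000,1.654)–(6.000,1.766)
cell (5,7): code 1001 → (6.000,7.373)–(5.000,7.396)
cell (6,1): code 0010 → (6.000,1.766)–(6.425,2.000)
cell (6,2): code 0111 → (6.425,2.000)–(7.000,2.358)
cell (6,6): code 1011 → (7.000,6.852)–(6.752,7.000)
cell (6,7): code 0001 → (6.752,7.000)–(6.000,7.373)
cell (7,2): code 0010 → (7.000,2.358)–(7.556,3.000)
cell (7,3): code 0011 → (7.556,3.000)–(7.951,4.000)
cell (7,4): code 0011 → (7.951,4.000)–(7.997,5.000)
cell (7,5): code 0011 → (7.997,5.000)–(7.708,6.000)
cell (7,6): code 0001 → (7.708,6.000)–(7.000,6.852)
total: 22 segments, chained into 1 closed loop(s), length Σ = 17.382705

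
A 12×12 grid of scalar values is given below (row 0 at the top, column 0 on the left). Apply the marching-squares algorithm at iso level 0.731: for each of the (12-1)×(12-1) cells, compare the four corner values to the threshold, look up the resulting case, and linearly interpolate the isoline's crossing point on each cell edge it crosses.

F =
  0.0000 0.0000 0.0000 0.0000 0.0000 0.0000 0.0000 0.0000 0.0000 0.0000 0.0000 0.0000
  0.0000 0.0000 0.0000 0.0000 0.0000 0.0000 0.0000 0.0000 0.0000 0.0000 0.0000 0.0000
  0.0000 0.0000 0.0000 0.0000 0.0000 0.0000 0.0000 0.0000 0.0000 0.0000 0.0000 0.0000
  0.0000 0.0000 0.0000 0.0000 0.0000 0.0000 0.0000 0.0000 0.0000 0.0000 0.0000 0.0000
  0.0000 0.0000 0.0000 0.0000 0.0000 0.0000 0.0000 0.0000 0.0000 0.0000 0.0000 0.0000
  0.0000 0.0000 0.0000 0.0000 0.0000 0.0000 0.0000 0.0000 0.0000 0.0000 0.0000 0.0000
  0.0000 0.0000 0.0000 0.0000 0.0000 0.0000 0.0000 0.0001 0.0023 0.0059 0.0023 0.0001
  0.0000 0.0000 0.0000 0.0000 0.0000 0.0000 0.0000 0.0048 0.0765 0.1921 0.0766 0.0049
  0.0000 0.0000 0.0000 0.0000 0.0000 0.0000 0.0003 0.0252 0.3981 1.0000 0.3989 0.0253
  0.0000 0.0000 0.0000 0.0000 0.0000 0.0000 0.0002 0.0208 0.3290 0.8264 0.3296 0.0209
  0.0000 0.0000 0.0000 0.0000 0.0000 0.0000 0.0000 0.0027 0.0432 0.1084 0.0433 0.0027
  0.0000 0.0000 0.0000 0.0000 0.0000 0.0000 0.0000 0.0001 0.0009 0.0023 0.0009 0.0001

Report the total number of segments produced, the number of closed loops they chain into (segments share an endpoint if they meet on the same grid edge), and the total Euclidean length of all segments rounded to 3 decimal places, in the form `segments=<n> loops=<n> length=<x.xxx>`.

segments=6 loops=1 length=3.646

cell (7,8): code 0100 → (7.667,9.000)–(8.000,8.553)
cell (7,9): code 1000 → (8.000,9.448)–(7.667,9.000)
cell (8,8): code 0110 → (8.000,8.553)–(9.000,8.808)
cell (8,9): code 1001 → (9.000,9.192)–(8.000,9.448)
cell (9,8): code 0010 → (9.000,8.808)–(9.133,9.000)
cell (9,9): code 0001 → (9.133,9.000)–(9.000,9.192)
total: 6 segments, chained into 1 closed loop(s), length Σ = 3.646096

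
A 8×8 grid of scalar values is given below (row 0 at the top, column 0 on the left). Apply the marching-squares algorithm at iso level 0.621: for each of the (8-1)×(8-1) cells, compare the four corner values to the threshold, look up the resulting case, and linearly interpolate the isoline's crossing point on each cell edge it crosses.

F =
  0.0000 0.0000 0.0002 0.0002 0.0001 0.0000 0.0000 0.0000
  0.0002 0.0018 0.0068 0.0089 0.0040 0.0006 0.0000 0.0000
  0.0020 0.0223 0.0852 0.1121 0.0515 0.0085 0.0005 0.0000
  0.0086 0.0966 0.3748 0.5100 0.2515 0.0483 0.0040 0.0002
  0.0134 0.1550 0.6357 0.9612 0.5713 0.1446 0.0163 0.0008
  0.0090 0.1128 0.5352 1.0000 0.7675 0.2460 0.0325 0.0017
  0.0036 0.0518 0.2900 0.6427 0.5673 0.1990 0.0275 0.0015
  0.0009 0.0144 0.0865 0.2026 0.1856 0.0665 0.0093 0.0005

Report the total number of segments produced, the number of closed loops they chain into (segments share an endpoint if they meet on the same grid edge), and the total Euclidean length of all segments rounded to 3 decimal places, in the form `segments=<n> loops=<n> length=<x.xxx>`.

segments=12 loops=1 length=7.709

cell (3,1): code 0100 → (3.944,2.000)–(4.000,1.969)
cell (3,2): code 1100 → (3.246,3.000)–(3.944,2.000)
cell (3,3): code 1000 → (4.000,3.873)–(3.246,3.000)
cell (4,1): code 0010 → (4.000,1.969)–(4.146,2.000)
cell (4,2): code 0111 → (4.146,2.000)–(5.000,2.185)
cell (4,3): code 1101 → (4.253,4.000)–(4.000,3.873)
cell (4,4): code 1000 → (5.000,4.281)–(4.253,4.000)
cell (5,2): code 0110 → (5.000,2.185)–(6.000,2.938)
cell (5,3): code 1011 → (6.000,3.288)–(5.732,4.000)
cell (5,4): code 0001 → (5.732,4.000)–(5.000,4.281)
cell (6,2): code 0010 → (6.000,2.938)–(6.049,3.000)
cell (6,3): code 0001 → (6.049,3.000)–(6.000,3.288)
total: 12 segments, chained into 1 closed loop(s), length Σ = 7.708884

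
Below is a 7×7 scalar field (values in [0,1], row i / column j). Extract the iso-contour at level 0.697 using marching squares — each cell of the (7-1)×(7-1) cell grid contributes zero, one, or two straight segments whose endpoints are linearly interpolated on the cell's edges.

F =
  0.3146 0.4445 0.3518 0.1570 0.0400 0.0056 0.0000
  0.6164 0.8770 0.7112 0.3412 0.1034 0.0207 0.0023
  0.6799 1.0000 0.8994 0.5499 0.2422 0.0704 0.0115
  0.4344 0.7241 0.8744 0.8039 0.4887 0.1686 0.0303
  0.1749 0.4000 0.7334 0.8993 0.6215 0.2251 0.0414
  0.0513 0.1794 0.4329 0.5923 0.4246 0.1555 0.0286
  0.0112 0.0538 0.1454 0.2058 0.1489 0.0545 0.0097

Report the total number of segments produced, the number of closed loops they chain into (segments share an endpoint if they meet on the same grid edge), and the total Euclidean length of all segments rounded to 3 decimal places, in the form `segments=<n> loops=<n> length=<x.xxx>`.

cell (0,0): code 0100 → (0.584,1.000)–(1.000,0.309)
cell (0,1): code 1100 → (0.960,2.000)–(0.584,1.000)
cell (0,2): code 1000 → (1.000,2.038)–(0.960,2.000)
cell (1,0): code 0110 → (1.000,0.309)–(2.000,0.053)
cell (1,2): code 1001 → (2.000,2.579)–(1.000,2.038)
cell (2,0): code 0110 → (2.000,0.053)–(3.000,0.906)
cell (2,2): code 1101 → (2.579,3.000)–(2.000,2.579)
cell (2,3): code 1000 → (3.000,3.339)–(2.579,3.000)
cell (3,0): code 0010 → (3.000,0.906)–(3.084,1.000)
cell (3,1): code 0111 → (3.084,1.000)–(4.000,1.891)
cell (3,3): code 1001 → (4.000,3.728)–(3.000,3.339)
cell (4,1): code 0010 → (4.000,1.891)–(4.121,2.000)
cell (4,2): code 0011 → (4.121,2.000)–(4.659,3.000)
cell (4,3): code 0001 → (4.659,3.000)–(4.000,3.728)
total: 14 segments, chained into 1 closed loop(s), length Σ = 11.427107

segments=14 loops=1 length=11.427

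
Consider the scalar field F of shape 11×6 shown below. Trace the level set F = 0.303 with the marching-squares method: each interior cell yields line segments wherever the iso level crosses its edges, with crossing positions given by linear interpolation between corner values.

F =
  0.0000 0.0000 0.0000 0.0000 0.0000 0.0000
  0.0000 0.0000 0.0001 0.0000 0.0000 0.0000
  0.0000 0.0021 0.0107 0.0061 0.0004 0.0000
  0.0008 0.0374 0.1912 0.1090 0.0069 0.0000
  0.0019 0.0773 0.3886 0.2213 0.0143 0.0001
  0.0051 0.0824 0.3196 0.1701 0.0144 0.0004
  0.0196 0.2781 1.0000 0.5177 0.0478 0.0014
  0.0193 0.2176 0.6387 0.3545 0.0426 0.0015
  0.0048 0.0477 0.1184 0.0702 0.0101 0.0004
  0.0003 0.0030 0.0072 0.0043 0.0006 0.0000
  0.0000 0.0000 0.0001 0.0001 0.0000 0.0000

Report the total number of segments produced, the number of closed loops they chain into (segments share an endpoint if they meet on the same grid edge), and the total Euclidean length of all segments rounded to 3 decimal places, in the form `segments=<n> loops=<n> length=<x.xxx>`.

cell (3,1): code 0100 → (3.566,2.000)–(4.000,1.725)
cell (3,2): code 1000 → (4.000,2.512)–(3.566,2.000)
cell (4,1): code 0110 → (4.000,1.725)–(5.000,1.930)
cell (4,2): code 1001 → (5.000,2.111)–(4.000,2.512)
cell (5,1): code 0110 → (5.000,1.930)–(6.000,1.034)
cell (5,2): code 1101 → (5.382,3.000)–(5.000,2.111)
cell (5,3): code 1000 → (6.000,3.457)–(5.382,3.000)
cell (6,1): code 0110 → (6.000,1.034)–(7.000,1.203)
cell (6,3): code 1001 → (7.000,3.165)–(6.000,3.457)
cell (7,1): code 0010 → (7.000,1.203)–(7.645,2.000)
cell (7,2): code 0011 → (7.645,2.000)–(7.181,3.000)
cell (7,3): code 0001 → (7.181,3.000)–(7.000,3.165)
total: 12 segments, chained into 1 closed loop(s), length Σ = 10.789468

segments=12 loops=1 length=10.789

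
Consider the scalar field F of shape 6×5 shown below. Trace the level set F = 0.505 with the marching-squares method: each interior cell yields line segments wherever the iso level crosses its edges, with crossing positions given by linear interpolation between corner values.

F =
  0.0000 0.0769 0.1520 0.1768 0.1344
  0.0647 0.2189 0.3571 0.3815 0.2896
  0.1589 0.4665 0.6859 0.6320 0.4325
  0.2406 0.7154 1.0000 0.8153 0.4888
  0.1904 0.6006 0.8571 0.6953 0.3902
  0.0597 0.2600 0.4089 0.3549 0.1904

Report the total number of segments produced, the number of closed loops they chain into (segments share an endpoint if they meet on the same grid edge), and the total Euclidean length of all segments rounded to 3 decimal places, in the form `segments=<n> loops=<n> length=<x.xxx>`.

cell (1,1): code 0100 → (1.450,2.000)–(2.000,1.175)
cell (1,2): code 1100 → (1.493,3.000)–(1.450,2.000)
cell (1,3): code 1000 → (2.000,3.637)–(1.493,3.000)
cell (2,0): code 0100 → (2.155,1.000)–(3.000,0.557)
cell (2,1): code 1110 → (2.000,1.175)–(2.155,1.000)
cell (2,3): code 1001 → (3.000,3.950)–(2.000,3.637)
cell (3,0): code 0110 → (3.000,0.557)–(4.000,0.767)
cell (3,3): code 1001 → (4.000,3.624)–(3.000,3.950)
cell (4,0): code 0010 → (4.000,0.767)–(4.281,1.000)
cell (4,1): code 0011 → (4.281,1.000)–(4.786,2.000)
cell (4,2): code 0011 → (4.786,2.000)–(4.559,3.000)
cell (4,3): code 0001 → (4.559,3.000)–(4.000,3.624)
total: 12 segments, chained into 1 closed loop(s), length Σ = 10.464223

segments=12 loops=1 length=10.464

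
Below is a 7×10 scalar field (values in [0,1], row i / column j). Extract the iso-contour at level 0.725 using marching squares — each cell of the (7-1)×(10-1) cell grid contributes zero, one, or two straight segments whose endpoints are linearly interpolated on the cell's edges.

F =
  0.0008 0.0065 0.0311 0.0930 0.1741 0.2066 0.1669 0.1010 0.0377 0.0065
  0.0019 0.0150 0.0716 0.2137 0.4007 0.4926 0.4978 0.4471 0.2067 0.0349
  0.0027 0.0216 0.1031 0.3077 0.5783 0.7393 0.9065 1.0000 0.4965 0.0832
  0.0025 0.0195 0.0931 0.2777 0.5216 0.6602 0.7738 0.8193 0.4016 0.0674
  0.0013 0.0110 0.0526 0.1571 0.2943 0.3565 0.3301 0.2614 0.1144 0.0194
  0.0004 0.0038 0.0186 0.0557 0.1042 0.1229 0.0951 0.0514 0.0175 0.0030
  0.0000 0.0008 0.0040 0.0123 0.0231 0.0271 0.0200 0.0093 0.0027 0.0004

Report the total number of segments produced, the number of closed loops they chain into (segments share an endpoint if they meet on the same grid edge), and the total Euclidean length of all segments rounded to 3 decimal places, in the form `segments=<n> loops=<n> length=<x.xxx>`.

segments=10 loops=1 length=6.895

cell (1,4): code 0100 → (1.942,5.000)–(2.000,4.911)
cell (1,5): code 1100 → (1.556,6.000)–(1.942,5.000)
cell (1,6): code 1100 → (1.503,7.000)–(1.556,6.000)
cell (1,7): code 1000 → (2.000,7.546)–(1.503,7.000)
cell (2,4): code 0010 → (2.000,4.911)–(2.181,5.000)
cell (2,5): code 0111 → (2.181,5.000)–(3.000,5.570)
cell (2,7): code 1001 → (3.000,7.226)–(2.000,7.546)
cell (3,5): code 0010 → (3.000,5.570)–(3.110,6.000)
cell (3,6): code 0011 → (3.110,6.000)–(3.169,7.000)
cell (3,7): code 0001 → (3.169,7.000)–(3.000,7.226)
total: 10 segments, chained into 1 closed loop(s), length Σ = 6.895098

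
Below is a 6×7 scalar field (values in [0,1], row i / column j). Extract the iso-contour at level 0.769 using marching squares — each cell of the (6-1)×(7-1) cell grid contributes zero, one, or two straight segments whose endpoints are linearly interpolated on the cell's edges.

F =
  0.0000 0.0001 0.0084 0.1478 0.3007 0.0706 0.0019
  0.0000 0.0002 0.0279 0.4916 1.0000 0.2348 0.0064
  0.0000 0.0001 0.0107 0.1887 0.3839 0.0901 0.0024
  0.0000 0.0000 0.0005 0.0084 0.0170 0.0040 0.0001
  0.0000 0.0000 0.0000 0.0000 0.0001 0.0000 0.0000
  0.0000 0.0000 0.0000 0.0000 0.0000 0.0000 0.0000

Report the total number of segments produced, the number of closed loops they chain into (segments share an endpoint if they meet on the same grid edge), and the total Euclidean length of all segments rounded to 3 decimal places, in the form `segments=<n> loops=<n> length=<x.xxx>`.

cell (0,3): code 0100 → (0.670,4.000)–(1.000,3.546)
cell (0,4): code 1000 → (1.000,4.302)–(0.670,4.000)
cell (1,3): code 0010 → (1.000,3.546)–(1.375,4.000)
cell (1,4): code 0001 → (1.375,4.000)–(1.000,4.302)
total: 4 segments, chained into 1 closed loop(s), length Σ = 2.079703

segments=4 loops=1 length=2.080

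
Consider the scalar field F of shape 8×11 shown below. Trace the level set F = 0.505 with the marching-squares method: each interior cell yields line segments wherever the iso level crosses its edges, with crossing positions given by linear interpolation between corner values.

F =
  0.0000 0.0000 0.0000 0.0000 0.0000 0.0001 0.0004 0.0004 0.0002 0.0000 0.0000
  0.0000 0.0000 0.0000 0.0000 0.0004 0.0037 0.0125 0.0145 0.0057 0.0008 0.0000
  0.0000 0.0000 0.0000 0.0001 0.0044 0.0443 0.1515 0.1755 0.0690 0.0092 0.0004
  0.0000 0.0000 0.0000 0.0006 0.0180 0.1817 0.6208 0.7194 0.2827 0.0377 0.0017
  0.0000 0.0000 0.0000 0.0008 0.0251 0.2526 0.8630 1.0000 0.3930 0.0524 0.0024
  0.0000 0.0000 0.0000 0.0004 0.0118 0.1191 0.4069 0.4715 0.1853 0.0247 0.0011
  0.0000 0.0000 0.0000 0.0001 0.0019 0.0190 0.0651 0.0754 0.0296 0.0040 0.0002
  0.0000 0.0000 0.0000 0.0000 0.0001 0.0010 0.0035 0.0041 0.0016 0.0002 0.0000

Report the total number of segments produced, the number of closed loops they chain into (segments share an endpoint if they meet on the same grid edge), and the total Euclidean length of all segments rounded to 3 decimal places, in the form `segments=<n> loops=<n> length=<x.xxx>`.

cell (2,5): code 0100 → (2.753,6.000)–(3.000,5.736)
cell (2,6): code 1100 → (2.606,7.000)–(2.753,6.000)
cell (2,7): code 1000 → (3.000,7.491)–(2.606,7.000)
cell (3,5): code 0110 → (3.000,5.736)–(4.000,5.413)
cell (3,7): code 1001 → (4.000,7.815)–(3.000,7.491)
cell (4,5): code 0010 → (4.000,5.413)–(4.785,6.000)
cell (4,6): code 0011 → (4.785,6.000)–(4.937,7.000)
cell (4,7): code 0001 → (4.937,7.000)–(4.000,7.815)
total: 8 segments, chained into 1 closed loop(s), length Σ = 7.336887

segments=8 loops=1 length=7.337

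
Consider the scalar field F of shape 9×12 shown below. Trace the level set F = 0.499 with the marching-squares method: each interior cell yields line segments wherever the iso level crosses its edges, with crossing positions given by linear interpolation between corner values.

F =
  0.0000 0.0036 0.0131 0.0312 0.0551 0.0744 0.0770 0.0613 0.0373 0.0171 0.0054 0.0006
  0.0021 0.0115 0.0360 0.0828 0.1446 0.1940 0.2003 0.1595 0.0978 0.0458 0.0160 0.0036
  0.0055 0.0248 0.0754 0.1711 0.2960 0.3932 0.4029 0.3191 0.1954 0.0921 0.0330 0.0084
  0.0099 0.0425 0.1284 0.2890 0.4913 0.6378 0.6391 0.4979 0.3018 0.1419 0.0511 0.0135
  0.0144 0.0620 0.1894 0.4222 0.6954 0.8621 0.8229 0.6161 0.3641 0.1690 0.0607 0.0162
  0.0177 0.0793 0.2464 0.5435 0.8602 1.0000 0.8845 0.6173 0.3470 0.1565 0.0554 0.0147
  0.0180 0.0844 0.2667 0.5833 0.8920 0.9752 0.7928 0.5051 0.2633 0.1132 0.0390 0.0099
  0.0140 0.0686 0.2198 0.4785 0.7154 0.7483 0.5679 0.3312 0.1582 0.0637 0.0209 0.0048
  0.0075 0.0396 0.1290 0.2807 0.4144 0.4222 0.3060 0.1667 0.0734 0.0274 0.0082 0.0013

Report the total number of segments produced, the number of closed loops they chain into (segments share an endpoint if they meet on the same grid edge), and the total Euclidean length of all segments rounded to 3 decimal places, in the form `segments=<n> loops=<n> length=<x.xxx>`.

segments=20 loops=1 length=15.787

cell (2,4): code 0100 → (2.433,5.000)–(3.000,4.053)
cell (2,5): code 1100 → (2.407,6.000)–(2.433,5.000)
cell (2,6): code 1000 → (3.000,6.992)–(2.407,6.000)
cell (3,3): code 0100 → (3.038,4.000)–(4.000,3.281)
cell (3,4): code 1110 → (3.000,4.053)–(3.038,4.000)
cell (3,6): code 1101 → (3.009,7.000)–(3.000,6.992)
cell (3,7): code 1000 → (4.000,7.465)–(3.009,7.000)
cell (4,2): code 0100 → (4.633,3.000)–(5.000,2.850)
cell (4,3): code 1110 → (4.000,3.281)–(4.633,3.000)
cell (4,7): code 1001 → (5.000,7.438)–(4.000,7.465)
cell (5,2): code 0110 → (5.000,2.850)–(6.000,2.734)
cell (5,7): code 1001 → (6.000,7.025)–(5.000,7.438)
cell (6,2): code 0010 → (6.000,2.734)–(6.804,3.000)
cell (6,3): code 0111 → (6.804,3.000)–(7.000,3.087)
cell (6,6): code 1011 → (7.000,6.291)–(6.035,7.000)
cell (6,7): code 0001 → (6.035,7.000)–(6.000,7.025)
cell (7,3): code 0010 → (7.000,3.087)–(7.719,4.000)
cell (7,4): code 0011 → (7.719,4.000)–(7.764,5.000)
cell (7,5): code 0011 → (7.764,5.000)–(7.263,6.000)
cell (7,6): code 0001 → (7.263,6.000)–(7.000,6.291)
total: 20 segments, chained into 1 closed loop(s), length Σ = 15.787045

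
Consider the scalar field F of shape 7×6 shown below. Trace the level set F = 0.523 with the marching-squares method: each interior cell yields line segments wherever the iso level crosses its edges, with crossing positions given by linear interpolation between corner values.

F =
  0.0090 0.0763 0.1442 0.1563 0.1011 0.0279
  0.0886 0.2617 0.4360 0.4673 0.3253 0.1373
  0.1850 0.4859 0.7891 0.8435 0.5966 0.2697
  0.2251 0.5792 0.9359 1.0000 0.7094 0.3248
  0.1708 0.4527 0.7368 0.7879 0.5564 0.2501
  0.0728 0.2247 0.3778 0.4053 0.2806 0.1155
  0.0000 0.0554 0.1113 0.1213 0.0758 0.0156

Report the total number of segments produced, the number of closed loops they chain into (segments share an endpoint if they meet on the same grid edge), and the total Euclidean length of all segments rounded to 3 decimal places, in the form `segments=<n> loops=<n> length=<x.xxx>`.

cell (1,1): code 0100 → (1.246,2.000)–(2.000,1.122)
cell (1,2): code 1100 → (1.148,3.000)–(1.246,2.000)
cell (1,3): code 1100 → (1.729,4.000)–(1.148,3.000)
cell (1,4): code 1000 → (2.000,4.225)–(1.729,4.000)
cell (2,0): code 0100 → (2.398,1.000)–(3.000,0.841)
cell (2,1): code 1110 → (2.000,1.122)–(2.398,1.000)
cell (2,4): code 1001 → (3.000,4.485)–(2.000,4.225)
cell (3,0): code 0010 → (3.000,0.841)–(3.444,1.000)
cell (3,1): code 0111 → (3.444,1.000)–(4.000,1.247)
cell (3,4): code 1001 → (4.000,4.109)–(3.000,4.485)
cell (4,1): code 0010 → (4.000,1.247)–(4.596,2.000)
cell (4,2): code 0011 → (4.596,2.000)–(4.692,3.000)
cell (4,3): code 0011 → (4.692,3.000)–(4.121,4.000)
cell (4,4): code 0001 → (4.121,4.000)–(4.000,4.109)
total: 14 segments, chained into 1 closed loop(s), length Σ = 11.169917

segments=14 loops=1 length=11.170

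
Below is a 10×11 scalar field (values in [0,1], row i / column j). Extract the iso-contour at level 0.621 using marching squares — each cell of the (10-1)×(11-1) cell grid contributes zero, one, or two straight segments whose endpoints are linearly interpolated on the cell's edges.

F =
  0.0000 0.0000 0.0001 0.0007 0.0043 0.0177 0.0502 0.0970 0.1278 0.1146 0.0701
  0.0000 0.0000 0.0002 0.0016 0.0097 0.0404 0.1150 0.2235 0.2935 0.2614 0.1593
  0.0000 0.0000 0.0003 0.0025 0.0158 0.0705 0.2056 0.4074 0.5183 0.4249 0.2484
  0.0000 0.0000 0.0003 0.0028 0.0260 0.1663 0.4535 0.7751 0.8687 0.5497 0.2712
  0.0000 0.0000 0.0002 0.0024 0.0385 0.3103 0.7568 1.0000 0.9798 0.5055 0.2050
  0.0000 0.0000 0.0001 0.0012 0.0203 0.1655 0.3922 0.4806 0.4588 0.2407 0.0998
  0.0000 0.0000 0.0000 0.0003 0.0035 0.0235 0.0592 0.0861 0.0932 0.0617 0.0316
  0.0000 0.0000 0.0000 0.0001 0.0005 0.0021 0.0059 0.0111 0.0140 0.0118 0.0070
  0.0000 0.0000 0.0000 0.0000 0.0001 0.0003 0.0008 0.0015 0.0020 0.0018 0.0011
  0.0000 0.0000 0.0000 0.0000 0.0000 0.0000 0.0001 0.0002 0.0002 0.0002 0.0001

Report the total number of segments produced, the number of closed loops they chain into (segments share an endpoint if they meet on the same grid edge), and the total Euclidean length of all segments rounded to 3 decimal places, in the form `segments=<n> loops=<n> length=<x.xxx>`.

segments=10 loops=1 length=8.594

cell (2,6): code 0100 → (2.581,7.000)–(3.000,6.521)
cell (2,7): code 1100 → (2.293,8.000)–(2.581,7.000)
cell (2,8): code 1000 → (3.000,8.776)–(2.293,8.000)
cell (3,5): code 0100 → (3.552,6.000)–(4.000,5.696)
cell (3,6): code 1110 → (3.000,6.521)–(3.552,6.000)
cell (3,8): code 1001 → (4.000,8.756)–(3.000,8.776)
cell (4,5): code 0010 → (4.000,5.696)–(4.372,6.000)
cell (4,6): code 0011 → (4.372,6.000)–(4.730,7.000)
cell (4,7): code 0011 → (4.730,7.000)–(4.689,8.000)
cell (4,8): code 0001 → (4.689,8.000)–(4.000,8.756)
total: 10 segments, chained into 1 closed loop(s), length Σ = 8.594441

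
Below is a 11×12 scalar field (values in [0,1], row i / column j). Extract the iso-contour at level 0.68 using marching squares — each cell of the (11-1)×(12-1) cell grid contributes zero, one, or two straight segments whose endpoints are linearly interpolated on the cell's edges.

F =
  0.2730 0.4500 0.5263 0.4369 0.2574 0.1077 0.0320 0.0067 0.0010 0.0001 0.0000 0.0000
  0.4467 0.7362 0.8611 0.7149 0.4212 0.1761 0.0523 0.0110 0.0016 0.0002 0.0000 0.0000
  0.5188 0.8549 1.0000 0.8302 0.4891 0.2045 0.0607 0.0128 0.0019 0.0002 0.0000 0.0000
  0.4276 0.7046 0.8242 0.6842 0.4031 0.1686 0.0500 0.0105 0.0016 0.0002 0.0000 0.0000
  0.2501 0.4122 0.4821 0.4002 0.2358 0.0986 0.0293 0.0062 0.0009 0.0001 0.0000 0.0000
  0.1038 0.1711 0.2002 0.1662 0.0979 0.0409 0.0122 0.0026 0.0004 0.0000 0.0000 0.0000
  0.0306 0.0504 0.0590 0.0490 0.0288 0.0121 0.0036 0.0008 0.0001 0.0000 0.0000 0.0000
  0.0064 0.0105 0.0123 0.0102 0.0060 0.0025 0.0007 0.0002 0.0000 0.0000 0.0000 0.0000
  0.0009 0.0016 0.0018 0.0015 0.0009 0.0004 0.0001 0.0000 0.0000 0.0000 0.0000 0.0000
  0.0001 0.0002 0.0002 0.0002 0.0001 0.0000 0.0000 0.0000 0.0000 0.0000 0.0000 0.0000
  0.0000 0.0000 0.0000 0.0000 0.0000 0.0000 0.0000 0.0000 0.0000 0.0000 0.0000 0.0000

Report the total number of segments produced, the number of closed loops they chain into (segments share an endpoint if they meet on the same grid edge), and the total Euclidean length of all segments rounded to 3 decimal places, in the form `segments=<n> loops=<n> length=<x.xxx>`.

segments=12 loops=1 length=9.146

cell (0,0): code 0100 → (0.804,1.000)–(1.000,0.806)
cell (0,1): code 1100 → (0.459,2.000)–(0.804,1.000)
cell (0,2): code 1100 → (0.874,3.000)–(0.459,2.000)
cell (0,3): code 1000 → (1.000,3.119)–(0.874,3.000)
cell (1,0): code 0110 → (1.000,0.806)–(2.000,0.480)
cell (1,3): code 1001 → (2.000,3.440)–(1.000,3.119)
cell (2,0): code 0110 → (2.000,0.480)–(3.000,0.911)
cell (2,3): code 1001 → (3.000,3.015)–(2.000,3.440)
cell (3,0): code 0010 → (3.000,0.911)–(3.084,1.000)
cell (3,1): code 0011 → (3.084,1.000)–(3.422,2.000)
cell (3,2): code 0011 → (3.422,2.000)–(3.015,3.000)
cell (3,3): code 0001 → (3.015,3.000)–(3.000,3.015)
total: 12 segments, chained into 1 closed loop(s), length Σ = 9.145966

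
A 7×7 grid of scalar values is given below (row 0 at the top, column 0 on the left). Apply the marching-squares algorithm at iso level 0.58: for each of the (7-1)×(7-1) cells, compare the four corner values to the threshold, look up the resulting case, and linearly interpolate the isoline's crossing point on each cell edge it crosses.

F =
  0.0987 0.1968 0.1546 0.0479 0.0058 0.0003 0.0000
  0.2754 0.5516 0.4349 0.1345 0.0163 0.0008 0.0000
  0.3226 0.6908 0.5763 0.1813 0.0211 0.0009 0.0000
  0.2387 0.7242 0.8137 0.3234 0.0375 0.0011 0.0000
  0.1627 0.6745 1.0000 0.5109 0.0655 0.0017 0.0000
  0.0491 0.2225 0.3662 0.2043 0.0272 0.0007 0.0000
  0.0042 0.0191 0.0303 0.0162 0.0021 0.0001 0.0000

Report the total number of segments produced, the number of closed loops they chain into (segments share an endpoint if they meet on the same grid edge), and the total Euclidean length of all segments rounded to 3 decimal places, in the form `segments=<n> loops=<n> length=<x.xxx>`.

segments=10 loops=1 length=8.772

cell (1,0): code 0100 → (1.204,1.000)–(2.000,0.699)
cell (1,1): code 1000 → (2.000,1.968)–(1.204,1.000)
cell (2,0): code 0110 → (2.000,0.699)–(3.000,0.703)
cell (2,1): code 1101 → (2.016,2.000)–(2.000,1.968)
cell (2,2): code 1000 → (3.000,2.477)–(2.016,2.000)
cell (3,0): code 0110 → (3.000,0.703)–(4.000,0.815)
cell (3,2): code 1001 → (4.000,2.859)–(3.000,2.477)
cell (4,0): code 0010 → (4.000,0.815)–(4.209,1.000)
cell (4,1): code 0011 → (4.209,1.000)–(4.663,2.000)
cell (4,2): code 0001 → (4.663,2.000)–(4.000,2.859)
total: 10 segments, chained into 1 closed loop(s), length Σ = 8.772057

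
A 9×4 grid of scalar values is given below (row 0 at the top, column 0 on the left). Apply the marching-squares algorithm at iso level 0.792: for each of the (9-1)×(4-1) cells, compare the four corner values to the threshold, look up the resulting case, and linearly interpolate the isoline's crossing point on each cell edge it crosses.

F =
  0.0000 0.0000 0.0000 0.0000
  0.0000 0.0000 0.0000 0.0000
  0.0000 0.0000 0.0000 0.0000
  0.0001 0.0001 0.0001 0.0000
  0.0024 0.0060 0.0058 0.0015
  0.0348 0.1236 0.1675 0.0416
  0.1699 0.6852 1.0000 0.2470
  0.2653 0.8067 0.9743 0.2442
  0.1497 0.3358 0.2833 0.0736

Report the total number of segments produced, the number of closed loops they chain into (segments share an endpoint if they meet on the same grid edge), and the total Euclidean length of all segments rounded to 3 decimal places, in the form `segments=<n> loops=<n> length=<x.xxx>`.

segments=8 loops=1 length=4.577

cell (5,1): code 0100 → (5.750,2.000)–(6.000,1.339)
cell (5,2): code 1000 → (6.000,2.276)–(5.750,2.000)
cell (6,0): code 0100 → (6.879,1.000)–(7.000,0.973)
cell (6,1): code 1110 → (6.000,1.339)–(6.879,1.000)
cell (6,2): code 1001 → (7.000,2.250)–(6.000,2.276)
cell (7,0): code 0010 → (7.000,0.973)–(7.031,1.000)
cell (7,1): code 0011 → (7.031,1.000)–(7.264,2.000)
cell (7,2): code 0001 → (7.264,2.000)–(7.000,2.250)
total: 8 segments, chained into 1 closed loop(s), length Σ = 4.576733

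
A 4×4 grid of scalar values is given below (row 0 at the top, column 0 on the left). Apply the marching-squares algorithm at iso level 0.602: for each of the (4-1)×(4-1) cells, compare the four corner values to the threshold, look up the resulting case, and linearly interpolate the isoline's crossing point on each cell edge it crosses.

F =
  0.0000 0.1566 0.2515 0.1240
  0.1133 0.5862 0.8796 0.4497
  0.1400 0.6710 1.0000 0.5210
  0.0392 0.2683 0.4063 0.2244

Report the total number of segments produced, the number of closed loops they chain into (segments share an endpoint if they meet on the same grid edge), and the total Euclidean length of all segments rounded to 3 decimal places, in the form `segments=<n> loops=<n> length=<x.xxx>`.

cell (0,1): code 0100 → (0.558,2.000)–(1.000,1.054)
cell (0,2): code 1000 → (1.000,2.646)–(0.558,2.000)
cell (1,0): code 0100 → (1.186,1.000)–(2.000,0.870)
cell (1,1): code 1110 → (1.000,1.054)–(1.186,1.000)
cell (1,2): code 1001 → (2.000,2.831)–(1.000,2.646)
cell (2,0): code 0010 → (2.000,0.870)–(2.171,1.000)
cell (2,1): code 0011 → (2.171,1.000)–(2.670,2.000)
cell (2,2): code 0001 → (2.670,2.000)–(2.000,2.831)
total: 8 segments, chained into 1 closed loop(s), length Σ = 6.261974

segments=8 loops=1 length=6.262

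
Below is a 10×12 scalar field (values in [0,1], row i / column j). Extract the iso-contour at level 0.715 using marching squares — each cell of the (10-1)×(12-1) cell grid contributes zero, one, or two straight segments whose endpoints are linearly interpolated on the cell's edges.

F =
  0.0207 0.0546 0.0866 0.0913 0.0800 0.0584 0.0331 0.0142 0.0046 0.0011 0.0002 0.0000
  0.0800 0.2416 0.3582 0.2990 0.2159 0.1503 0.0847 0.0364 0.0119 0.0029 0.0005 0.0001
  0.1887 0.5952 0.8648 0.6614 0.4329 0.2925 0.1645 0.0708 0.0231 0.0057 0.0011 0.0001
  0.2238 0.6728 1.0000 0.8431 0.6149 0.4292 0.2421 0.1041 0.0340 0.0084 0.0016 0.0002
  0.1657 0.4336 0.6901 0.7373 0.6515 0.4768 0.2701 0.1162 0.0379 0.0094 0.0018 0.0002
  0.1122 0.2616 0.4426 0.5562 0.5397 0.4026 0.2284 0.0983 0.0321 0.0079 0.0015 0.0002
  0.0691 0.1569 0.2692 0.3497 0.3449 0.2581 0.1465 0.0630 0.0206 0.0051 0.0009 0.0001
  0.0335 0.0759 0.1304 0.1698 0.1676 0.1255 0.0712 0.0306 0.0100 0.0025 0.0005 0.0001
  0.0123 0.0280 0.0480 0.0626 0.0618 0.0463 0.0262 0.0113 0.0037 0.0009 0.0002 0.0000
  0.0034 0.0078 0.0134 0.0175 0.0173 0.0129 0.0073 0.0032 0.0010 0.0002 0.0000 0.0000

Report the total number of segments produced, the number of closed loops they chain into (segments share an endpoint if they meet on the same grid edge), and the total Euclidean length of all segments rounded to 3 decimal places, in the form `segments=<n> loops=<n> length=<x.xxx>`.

cell (1,1): code 0100 → (1.704,2.000)–(2.000,1.444)
cell (1,2): code 1000 → (2.000,2.736)–(1.704,2.000)
cell (2,1): code 0110 → (2.000,1.444)–(3.000,1.129)
cell (2,2): code 1101 → (2.295,3.000)–(2.000,2.736)
cell (2,3): code 1000 → (3.000,3.561)–(2.295,3.000)
cell (3,1): code 0010 → (3.000,1.129)–(3.920,2.000)
cell (3,2): code 0111 → (3.920,2.000)–(4.000,2.528)
cell (3,3): code 1001 → (4.000,3.260)–(3.000,3.561)
cell (4,2): code 0010 → (4.000,2.528)–(4.123,3.000)
cell (4,3): code 0001 → (4.123,3.000)–(4.000,3.260)
total: 10 segments, chained into 1 closed loop(s), length Σ = 7.388930

segments=10 loops=1 length=7.389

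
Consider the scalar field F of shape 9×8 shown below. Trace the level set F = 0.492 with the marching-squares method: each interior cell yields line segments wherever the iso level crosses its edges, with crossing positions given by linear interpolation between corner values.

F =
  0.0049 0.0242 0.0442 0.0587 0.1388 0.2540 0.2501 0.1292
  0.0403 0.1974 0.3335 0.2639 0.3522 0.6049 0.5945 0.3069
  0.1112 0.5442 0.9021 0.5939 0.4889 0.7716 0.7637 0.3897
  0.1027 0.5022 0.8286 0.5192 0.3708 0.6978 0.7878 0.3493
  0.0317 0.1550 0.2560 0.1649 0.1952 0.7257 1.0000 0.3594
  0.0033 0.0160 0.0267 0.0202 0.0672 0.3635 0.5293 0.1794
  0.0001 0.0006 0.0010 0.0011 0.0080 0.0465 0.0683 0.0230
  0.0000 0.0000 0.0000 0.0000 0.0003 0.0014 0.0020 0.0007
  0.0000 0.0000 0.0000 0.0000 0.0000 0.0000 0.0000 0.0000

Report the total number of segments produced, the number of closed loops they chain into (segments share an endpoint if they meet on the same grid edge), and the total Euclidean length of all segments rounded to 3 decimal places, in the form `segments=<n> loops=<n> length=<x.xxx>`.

segments=24 loops=2 length=19.755

cell (0,4): code 0100 → (0.678,5.000)–(1.000,4.553)
cell (0,5): code 1100 → (0.702,6.000)–(0.678,5.000)
cell (0,6): code 1000 → (1.000,6.356)–(0.702,6.000)
cell (1,0): code 0100 → (1.849,1.000)–(2.000,0.879)
cell (1,1): code 1100 → (1.279,2.000)–(1.849,1.000)
cell (1,2): code 1100 → (1.691,3.000)–(1.279,2.000)
cell (1,3): code 1000 → (2.000,3.970)–(1.691,3.000)
cell (1,4): code 0110 → (1.000,4.553)–(2.000,4.011)
cell (1,6): code 1001 → (2.000,6.726)–(1.000,6.356)
cell (2,0): code 0110 → (2.000,0.879)–(3.000,0.974)
cell (2,3): code 1001 → (3.000,3.183)–(2.000,3.970)
cell (2,4): code 0110 → (2.000,4.011)–(3.000,4.371)
cell (2,6): code 1001 → (3.000,6.675)–(2.000,6.726)
cell (3,0): code 0010 → (3.000,0.974)–(3.029,1.000)
cell (3,1): code 0011 → (3.029,1.000)–(3.588,2.000)
cell (3,2): code 0011 → (3.588,2.000)–(3.077,3.000)
cell (3,3): code 0001 → (3.077,3.000)–(3.000,3.183)
cell (3,4): code 0110 → (3.000,4.371)–(4.000,4.559)
cell (3,6): code 1001 → (4.000,6.793)–(3.000,6.675)
cell (4,4): code 0010 → (4.000,4.559)–(4.645,5.000)
cell (4,5): code 0111 → (4.645,5.000)–(5.000,5.775)
cell (4,6): code 1001 → (5.000,6.107)–(4.000,6.793)
cell (5,5): code 0010 → (5.000,5.775)–(5.081,6.000)
cell (5,6): code 0001 → (5.081,6.000)–(5.000,6.107)
total: 24 segments, chained into 2 closed loop(s), length Σ = 19.754804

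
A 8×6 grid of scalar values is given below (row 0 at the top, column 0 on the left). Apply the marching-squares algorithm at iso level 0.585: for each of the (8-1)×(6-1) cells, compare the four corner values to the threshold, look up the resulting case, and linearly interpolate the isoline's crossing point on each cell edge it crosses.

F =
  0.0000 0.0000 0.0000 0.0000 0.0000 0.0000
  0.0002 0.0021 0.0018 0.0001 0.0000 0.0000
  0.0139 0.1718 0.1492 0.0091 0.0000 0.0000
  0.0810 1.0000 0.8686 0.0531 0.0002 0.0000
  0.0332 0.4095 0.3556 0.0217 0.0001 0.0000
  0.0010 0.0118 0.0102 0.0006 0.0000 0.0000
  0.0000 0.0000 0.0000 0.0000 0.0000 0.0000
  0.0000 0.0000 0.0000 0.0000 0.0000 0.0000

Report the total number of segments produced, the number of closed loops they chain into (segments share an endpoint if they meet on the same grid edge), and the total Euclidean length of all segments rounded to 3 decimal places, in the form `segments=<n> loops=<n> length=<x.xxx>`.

cell (2,0): code 0100 → (2.499,1.000)–(3.000,0.548)
cell (2,1): code 1100 → (2.606,2.000)–(2.499,1.000)
cell (2,2): code 1000 → (3.000,2.348)–(2.606,2.000)
cell (3,0): code 0010 → (3.000,0.548)–(3.703,1.000)
cell (3,1): code 0011 → (3.703,1.000)–(3.553,2.000)
cell (3,2): code 0001 → (3.553,2.000)–(3.000,2.348)
total: 6 segments, chained into 1 closed loop(s), length Σ = 4.705589

segments=6 loops=1 length=4.706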